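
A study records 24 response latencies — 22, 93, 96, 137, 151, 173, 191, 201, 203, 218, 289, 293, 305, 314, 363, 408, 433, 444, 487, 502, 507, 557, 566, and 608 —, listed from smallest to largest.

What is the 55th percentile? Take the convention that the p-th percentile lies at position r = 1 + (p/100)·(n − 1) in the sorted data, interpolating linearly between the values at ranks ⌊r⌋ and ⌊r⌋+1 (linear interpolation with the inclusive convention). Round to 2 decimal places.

310.85

n = 24.
r = 1 + (55/100)·(24 − 1) = 1 + 12.65 = 13.65.
Rank 13 is 305 and rank 14 is 314.
Interpolate: 305 + 0.65·(314 − 305) = 305 + 0.65·9 = 310.85.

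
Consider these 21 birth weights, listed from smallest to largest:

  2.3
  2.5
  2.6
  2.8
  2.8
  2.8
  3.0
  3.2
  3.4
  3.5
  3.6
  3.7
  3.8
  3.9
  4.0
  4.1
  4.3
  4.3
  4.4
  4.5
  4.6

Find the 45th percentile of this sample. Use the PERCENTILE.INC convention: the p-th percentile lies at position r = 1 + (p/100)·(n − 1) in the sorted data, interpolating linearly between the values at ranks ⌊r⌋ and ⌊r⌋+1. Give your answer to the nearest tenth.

n = 21.
r = 1 + (45/100)·(21 − 1) = 1 + 9 = 10.
r is an integer, so P45 is the value at rank 10: 3.5.

3.5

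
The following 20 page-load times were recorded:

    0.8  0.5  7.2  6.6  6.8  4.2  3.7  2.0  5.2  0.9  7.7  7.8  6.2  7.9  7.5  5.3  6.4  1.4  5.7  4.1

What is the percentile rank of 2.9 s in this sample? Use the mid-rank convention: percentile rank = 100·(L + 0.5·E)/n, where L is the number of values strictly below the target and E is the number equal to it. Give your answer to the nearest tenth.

25.0

Sorted: 0.5, 0.8, 0.9, 1.4, 2.0, 3.7, 4.1, 4.2, 5.2, 5.3, 5.7, 6.2, 6.4, 6.6, 6.8, 7.2, 7.5, 7.7, 7.8, 7.9.
Count below 2.9: L = 5; count equal: E = 0; n = 20.
Percentile rank = 100·(5 + 0.5·0)/20 = 100·5/20 = 25.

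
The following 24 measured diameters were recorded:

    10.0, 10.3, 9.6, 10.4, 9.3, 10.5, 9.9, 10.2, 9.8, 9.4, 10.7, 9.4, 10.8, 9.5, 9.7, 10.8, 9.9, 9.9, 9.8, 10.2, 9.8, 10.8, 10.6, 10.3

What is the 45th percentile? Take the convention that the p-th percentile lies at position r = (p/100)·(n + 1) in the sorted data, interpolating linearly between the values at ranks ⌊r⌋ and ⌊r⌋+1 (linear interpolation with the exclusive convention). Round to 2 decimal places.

Sorted: 9.3, 9.4, 9.4, 9.5, 9.6, 9.7, 9.8, 9.8, 9.8, 9.9, 9.9, 9.9, 10.0, 10.2, 10.2, 10.3, 10.3, 10.4, 10.5, 10.6, 10.7, 10.8, 10.8, 10.8.
n = 24.
r = (45/100)·(24 + 1) = 11.25.
Rank 11 is 9.9 and rank 12 is 9.9.
Interpolate: 9.9 + 0.25·(9.9 − 9.9) = 9.9 + 0.25·0 = 9.9.

9.90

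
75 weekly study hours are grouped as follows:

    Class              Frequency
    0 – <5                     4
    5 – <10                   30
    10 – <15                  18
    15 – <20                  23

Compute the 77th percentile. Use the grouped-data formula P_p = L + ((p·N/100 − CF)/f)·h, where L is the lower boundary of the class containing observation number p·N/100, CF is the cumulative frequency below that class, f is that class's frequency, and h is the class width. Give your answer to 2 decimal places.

N = 75; target position k = 77/100 · 75 = 57.75.
Cumulative frequencies: 4, 34, 52, 75.
Observation 57.75 falls in the class 15 – <20.
L = 15, CF = 52, f = 23, h = 5.
P77 = 15 + ((57.75 − 52)/23)·5 = 15 + 1.25 = 16.25.

16.25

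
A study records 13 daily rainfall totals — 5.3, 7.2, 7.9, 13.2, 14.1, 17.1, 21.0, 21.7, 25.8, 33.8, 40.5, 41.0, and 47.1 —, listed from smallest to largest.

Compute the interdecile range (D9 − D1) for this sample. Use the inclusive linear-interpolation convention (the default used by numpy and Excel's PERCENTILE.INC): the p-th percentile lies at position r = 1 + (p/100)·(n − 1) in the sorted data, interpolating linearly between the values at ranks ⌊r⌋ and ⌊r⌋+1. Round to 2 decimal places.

33.56

n = 13.
P10: r = 2.2; ranks 2–3 are 7.2, 7.9; interpolating gives 7.34.
P90: r = 11.8; ranks 11–12 are 40.5, 41.0; interpolating gives 40.9.
Difference: 40.9 − 7.34 = 33.56.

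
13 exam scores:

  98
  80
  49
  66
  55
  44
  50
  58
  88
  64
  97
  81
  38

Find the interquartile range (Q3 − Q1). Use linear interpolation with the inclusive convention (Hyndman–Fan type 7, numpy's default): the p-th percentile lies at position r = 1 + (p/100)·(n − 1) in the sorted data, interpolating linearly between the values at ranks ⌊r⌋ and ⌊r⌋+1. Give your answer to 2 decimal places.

Sorted: 38, 44, 49, 50, 55, 58, 64, 66, 80, 81, 88, 97, 98.
n = 13.
P25: r = 4 (integer) → 50.
P75: r = 10 (integer) → 81.
Difference: 81 − 50 = 31.

31.00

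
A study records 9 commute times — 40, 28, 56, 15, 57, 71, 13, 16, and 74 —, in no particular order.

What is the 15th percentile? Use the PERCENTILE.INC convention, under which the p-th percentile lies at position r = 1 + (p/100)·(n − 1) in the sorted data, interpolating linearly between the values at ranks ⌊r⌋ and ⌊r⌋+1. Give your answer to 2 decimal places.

15.20

Sorted: 13, 15, 16, 28, 40, 56, 57, 71, 74.
n = 9.
r = 1 + (15/100)·(9 − 1) = 1 + 1.2 = 2.2.
Rank 2 is 15 and rank 3 is 16.
Interpolate: 15 + 0.2·(16 − 15) = 15 + 0.2·1 = 15.2.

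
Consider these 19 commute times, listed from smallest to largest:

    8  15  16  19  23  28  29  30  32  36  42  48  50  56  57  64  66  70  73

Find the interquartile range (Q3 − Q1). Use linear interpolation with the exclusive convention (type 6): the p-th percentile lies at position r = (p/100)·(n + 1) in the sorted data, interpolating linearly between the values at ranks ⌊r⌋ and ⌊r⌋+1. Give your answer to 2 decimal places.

n = 19.
P25: r = 5 (integer) → 23.
P75: r = 15 (integer) → 57.
Difference: 57 − 23 = 34.

34.00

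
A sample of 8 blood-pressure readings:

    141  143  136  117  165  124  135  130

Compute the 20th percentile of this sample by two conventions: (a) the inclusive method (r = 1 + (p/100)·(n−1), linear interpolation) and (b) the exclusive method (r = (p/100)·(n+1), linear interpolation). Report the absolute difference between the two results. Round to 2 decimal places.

Sorted: 117, 124, 130, 135, 136, 141, 143, 165.
n = 8.
(a) r = 2.4; between ranks 2 (124) and 3 (130): 126.4.
(b) r = 1.8; between ranks 1 (117) and 2 (124): 122.6.
|126.4 − 122.6| = 3.8.

3.80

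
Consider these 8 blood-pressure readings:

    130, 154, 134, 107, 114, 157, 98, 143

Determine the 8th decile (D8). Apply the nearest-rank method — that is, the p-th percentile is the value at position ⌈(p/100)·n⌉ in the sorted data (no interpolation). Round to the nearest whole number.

Sorted: 98, 107, 114, 130, 134, 143, 154, 157.
n = 8.
Position = ⌈80/100 · 8⌉ = ⌈6.4⌉ = 7.
The value at rank 7 is 154.

154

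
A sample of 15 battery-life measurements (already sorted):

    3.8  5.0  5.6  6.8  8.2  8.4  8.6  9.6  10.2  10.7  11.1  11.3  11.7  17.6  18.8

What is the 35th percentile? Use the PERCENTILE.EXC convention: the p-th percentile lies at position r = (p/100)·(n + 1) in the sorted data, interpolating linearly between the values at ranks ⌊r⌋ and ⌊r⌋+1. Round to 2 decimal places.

n = 15.
r = (35/100)·(15 + 1) = 5.6.
Rank 5 is 8.2 and rank 6 is 8.4.
Interpolate: 8.2 + 0.6·(8.4 − 8.2) = 8.2 + 0.6·0.2 = 8.32.

8.32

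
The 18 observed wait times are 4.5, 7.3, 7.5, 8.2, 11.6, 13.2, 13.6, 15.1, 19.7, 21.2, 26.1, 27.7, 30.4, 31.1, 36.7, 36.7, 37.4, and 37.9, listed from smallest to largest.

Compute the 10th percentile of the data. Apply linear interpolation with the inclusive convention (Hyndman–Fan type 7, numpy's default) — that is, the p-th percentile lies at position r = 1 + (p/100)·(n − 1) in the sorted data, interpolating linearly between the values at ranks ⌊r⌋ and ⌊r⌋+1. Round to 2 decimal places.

7.44

n = 18.
r = 1 + (10/100)·(18 − 1) = 1 + 1.7 = 2.7.
Rank 2 is 7.3 and rank 3 is 7.5.
Interpolate: 7.3 + 0.7·(7.5 − 7.3) = 7.3 + 0.7·0.2 = 7.44.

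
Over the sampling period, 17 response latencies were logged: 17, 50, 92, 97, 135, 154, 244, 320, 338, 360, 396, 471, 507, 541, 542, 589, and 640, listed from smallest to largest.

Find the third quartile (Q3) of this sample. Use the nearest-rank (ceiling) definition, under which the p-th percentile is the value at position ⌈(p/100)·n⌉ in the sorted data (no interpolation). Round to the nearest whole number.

507

n = 17.
Position = ⌈75/100 · 17⌉ = ⌈12.75⌉ = 13.
The value at rank 13 is 507.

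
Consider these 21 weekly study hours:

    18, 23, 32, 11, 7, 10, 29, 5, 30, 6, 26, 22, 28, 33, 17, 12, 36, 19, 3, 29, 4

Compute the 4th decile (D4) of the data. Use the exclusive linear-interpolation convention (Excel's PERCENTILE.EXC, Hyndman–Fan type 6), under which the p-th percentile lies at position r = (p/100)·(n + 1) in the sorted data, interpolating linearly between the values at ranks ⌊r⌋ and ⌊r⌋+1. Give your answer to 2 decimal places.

16.00

Sorted: 3, 4, 5, 6, 7, 10, 11, 12, 17, 18, 19, 22, 23, 26, 28, 29, 29, 30, 32, 33, 36.
n = 21.
r = (40/100)·(21 + 1) = 8.8.
Rank 8 is 12 and rank 9 is 17.
Interpolate: 12 + 0.8·(17 − 12) = 12 + 0.8·5 = 16.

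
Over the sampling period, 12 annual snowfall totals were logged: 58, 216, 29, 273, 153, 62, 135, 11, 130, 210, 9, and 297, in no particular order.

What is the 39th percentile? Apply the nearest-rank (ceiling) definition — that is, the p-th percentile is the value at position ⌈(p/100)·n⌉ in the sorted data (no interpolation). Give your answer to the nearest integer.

62

Sorted: 9, 11, 29, 58, 62, 130, 135, 153, 210, 216, 273, 297.
n = 12.
Position = ⌈39/100 · 12⌉ = ⌈4.68⌉ = 5.
The value at rank 5 is 62.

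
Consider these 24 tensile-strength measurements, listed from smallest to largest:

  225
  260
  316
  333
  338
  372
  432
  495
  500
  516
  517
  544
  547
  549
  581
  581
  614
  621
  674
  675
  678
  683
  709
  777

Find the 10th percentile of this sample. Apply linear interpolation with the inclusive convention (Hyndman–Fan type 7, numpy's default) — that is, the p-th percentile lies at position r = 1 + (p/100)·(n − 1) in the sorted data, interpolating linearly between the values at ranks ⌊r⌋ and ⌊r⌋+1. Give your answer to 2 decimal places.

n = 24.
r = 1 + (10/100)·(24 − 1) = 1 + 2.3 = 3.3.
Rank 3 is 316 and rank 4 is 333.
Interpolate: 316 + 0.3·(333 − 316) = 316 + 0.3·17 = 321.1.

321.10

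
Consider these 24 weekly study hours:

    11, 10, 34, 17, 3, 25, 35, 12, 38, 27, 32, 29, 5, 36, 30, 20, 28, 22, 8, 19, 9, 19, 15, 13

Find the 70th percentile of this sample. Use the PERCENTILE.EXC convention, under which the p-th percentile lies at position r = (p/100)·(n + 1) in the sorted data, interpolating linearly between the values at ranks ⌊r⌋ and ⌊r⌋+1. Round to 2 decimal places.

28.50

Sorted: 3, 5, 8, 9, 10, 11, 12, 13, 15, 17, 19, 19, 20, 22, 25, 27, 28, 29, 30, 32, 34, 35, 36, 38.
n = 24.
r = (70/100)·(24 + 1) = 17.5.
Rank 17 is 28 and rank 18 is 29.
Interpolate: 28 + 0.5·(29 − 28) = 28 + 0.5·1 = 28.5.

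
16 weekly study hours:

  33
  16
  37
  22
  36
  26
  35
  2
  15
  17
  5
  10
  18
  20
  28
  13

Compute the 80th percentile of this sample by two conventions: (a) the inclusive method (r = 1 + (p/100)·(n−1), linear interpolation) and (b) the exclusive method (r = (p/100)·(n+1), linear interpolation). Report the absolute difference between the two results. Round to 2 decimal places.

Sorted: 2, 5, 10, 13, 15, 16, 17, 18, 20, 22, 26, 28, 33, 35, 36, 37.
n = 16.
(a) r = 13 → value at rank 13 = 33.
(b) r = 13.6; between ranks 13 (33) and 14 (35): 34.2.
|33 − 34.2| = 1.2.

1.20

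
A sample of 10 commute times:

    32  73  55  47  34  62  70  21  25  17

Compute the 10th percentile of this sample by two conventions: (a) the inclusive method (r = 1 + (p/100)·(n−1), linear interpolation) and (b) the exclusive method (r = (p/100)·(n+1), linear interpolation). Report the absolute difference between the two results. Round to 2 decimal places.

Sorted: 17, 21, 25, 32, 34, 47, 55, 62, 70, 73.
n = 10.
(a) r = 1.9; between ranks 1 (17) and 2 (21): 20.6.
(b) r = 1.1; between ranks 1 (17) and 2 (21): 17.4.
|20.6 − 17.4| = 3.2.

3.20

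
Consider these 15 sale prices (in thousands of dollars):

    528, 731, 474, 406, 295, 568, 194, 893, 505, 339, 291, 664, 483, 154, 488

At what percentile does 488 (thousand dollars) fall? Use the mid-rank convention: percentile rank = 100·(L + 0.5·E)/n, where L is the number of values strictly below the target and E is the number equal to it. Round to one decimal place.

Sorted: 154, 194, 291, 295, 339, 406, 474, 483, 488, 505, 528, 568, 664, 731, 893.
Count below 488: L = 8; count equal: E = 1; n = 15.
Percentile rank = 100·(8 + 0.5·1)/15 = 100·8.5/15 = 56.67.

56.7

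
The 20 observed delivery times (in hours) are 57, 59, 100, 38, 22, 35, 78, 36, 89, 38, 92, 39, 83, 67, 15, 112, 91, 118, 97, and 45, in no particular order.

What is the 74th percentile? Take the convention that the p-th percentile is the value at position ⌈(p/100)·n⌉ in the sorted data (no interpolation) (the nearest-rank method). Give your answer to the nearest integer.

91

Sorted: 15, 22, 35, 36, 38, 38, 39, 45, 57, 59, 67, 78, 83, 89, 91, 92, 97, 100, 112, 118.
n = 20.
Position = ⌈74/100 · 20⌉ = ⌈14.8⌉ = 15.
The value at rank 15 is 91.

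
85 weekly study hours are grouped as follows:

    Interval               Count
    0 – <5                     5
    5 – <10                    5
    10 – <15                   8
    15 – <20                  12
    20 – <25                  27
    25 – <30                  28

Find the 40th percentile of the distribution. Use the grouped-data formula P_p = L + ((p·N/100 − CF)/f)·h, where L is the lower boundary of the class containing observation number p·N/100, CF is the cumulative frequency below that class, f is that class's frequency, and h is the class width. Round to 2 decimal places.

N = 85; target position k = 40/100 · 85 = 34.
Cumulative frequencies: 5, 10, 18, 30, 57, 85.
Observation 34 falls in the class 20 – <25.
L = 20, CF = 30, f = 27, h = 5.
P40 = 20 + ((34 − 30)/27)·5 = 20 + 0.740741 = 20.7407.

20.74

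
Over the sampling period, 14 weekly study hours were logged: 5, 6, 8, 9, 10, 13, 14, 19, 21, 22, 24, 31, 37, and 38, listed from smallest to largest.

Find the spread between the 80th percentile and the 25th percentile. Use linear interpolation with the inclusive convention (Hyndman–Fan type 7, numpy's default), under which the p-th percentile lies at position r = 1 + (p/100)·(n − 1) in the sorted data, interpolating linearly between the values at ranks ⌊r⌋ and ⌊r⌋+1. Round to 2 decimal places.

17.55

n = 14.
P25: r = 4.25; ranks 4–5 are 9, 10; interpolating gives 9.25.
P80: r = 11.4; ranks 11–12 are 24, 31; interpolating gives 26.8.
Difference: 26.8 − 9.25 = 17.55.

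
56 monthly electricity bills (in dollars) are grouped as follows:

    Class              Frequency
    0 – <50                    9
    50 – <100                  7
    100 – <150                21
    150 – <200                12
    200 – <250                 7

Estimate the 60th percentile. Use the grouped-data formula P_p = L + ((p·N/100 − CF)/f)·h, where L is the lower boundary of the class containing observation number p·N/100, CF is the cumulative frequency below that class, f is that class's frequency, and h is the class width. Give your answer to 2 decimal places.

N = 56; target position k = 60/100 · 56 = 33.6.
Cumulative frequencies: 9, 16, 37, 49, 56.
Observation 33.6 falls in the class 100 – <150.
L = 100, CF = 16, f = 21, h = 50.
P60 = 100 + ((33.6 − 16)/21)·50 = 100 + 41.9048 = 141.905.

141.90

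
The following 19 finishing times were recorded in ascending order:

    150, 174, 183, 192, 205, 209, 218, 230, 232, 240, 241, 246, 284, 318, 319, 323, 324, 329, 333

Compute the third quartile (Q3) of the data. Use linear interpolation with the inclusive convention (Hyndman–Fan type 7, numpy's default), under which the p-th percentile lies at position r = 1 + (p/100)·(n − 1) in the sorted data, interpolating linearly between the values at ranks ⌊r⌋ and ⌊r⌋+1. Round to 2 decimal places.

n = 19.
r = 1 + (75/100)·(19 − 1) = 1 + 13.5 = 14.5.
Rank 14 is 318 and rank 15 is 319.
Interpolate: 318 + 0.5·(319 − 318) = 318 + 0.5·1 = 318.5.

318.50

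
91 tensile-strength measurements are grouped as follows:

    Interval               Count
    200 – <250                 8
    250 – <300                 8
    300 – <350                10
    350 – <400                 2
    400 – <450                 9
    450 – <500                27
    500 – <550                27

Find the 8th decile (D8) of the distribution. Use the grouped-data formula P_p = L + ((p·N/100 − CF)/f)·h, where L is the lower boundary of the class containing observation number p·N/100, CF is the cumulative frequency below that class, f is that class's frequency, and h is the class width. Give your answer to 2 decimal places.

N = 91; target position k = 80/100 · 91 = 72.8.
Cumulative frequencies: 8, 16, 26, 28, 37, 64, 91.
Observation 72.8 falls in the class 500 – <550.
L = 500, CF = 64, f = 27, h = 50.
P80 = 500 + ((72.8 − 64)/27)·50 = 500 + 16.2963 = 516.296.

516.30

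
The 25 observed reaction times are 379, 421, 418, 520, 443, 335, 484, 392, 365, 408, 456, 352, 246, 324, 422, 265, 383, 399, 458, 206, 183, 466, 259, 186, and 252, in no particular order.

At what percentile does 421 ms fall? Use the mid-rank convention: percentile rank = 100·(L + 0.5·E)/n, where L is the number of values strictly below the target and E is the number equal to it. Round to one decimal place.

70.0

Sorted: 183, 186, 206, 246, 252, 259, 265, 324, 335, 352, 365, 379, 383, 392, 399, 408, 418, 421, 422, 443, 456, 458, 466, 484, 520.
Count below 421: L = 17; count equal: E = 1; n = 25.
Percentile rank = 100·(17 + 0.5·1)/25 = 100·17.5/25 = 70.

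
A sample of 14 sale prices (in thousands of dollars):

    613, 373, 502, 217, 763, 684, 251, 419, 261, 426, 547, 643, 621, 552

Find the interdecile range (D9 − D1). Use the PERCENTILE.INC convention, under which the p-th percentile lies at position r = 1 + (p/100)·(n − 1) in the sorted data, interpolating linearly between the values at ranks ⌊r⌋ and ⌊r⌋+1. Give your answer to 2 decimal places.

Sorted: 217, 251, 261, 373, 419, 426, 502, 547, 552, 613, 621, 643, 684, 763.
n = 14.
P10: r = 2.3; ranks 2–3 are 251, 261; interpolating gives 254.
P90: r = 12.7; ranks 12–13 are 643, 684; interpolating gives 671.7.
Difference: 671.7 − 254 = 417.7.

417.70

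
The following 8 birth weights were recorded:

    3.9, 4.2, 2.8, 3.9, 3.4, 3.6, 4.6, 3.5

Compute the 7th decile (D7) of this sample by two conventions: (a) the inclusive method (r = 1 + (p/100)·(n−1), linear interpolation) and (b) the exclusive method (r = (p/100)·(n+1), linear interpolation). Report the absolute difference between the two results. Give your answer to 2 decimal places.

Sorted: 2.8, 3.4, 3.5, 3.6, 3.9, 3.9, 4.2, 4.6.
n = 8.
(a) r = 5.9; between ranks 5 (3.9) and 6 (3.9): 3.9.
(b) r = 6.3; between ranks 6 (3.9) and 7 (4.2): 3.99.
|3.9 − 3.99| = 0.09.

0.09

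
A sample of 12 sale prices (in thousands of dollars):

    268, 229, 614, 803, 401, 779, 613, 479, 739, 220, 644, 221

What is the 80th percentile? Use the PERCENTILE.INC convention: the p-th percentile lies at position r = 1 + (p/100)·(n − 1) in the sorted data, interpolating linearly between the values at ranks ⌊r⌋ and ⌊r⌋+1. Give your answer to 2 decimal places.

Sorted: 220, 221, 229, 268, 401, 479, 613, 614, 644, 739, 779, 803.
n = 12.
r = 1 + (80/100)·(12 − 1) = 1 + 8.8 = 9.8.
Rank 9 is 644 and rank 10 is 739.
Interpolate: 644 + 0.8·(739 − 644) = 644 + 0.8·95 = 720.

720.00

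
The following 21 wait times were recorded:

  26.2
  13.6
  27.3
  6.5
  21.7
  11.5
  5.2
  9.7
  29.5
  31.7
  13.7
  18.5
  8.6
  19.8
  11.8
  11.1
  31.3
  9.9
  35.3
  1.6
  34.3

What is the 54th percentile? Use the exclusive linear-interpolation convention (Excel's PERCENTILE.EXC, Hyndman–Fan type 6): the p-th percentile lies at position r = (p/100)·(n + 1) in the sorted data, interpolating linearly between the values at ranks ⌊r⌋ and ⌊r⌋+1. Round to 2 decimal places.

Sorted: 1.6, 5.2, 6.5, 8.6, 9.7, 9.9, 11.1, 11.5, 11.8, 13.6, 13.7, 18.5, 19.8, 21.7, 26.2, 27.3, 29.5, 31.3, 31.7, 34.3, 35.3.
n = 21.
r = (54/100)·(21 + 1) = 11.88.
Rank 11 is 13.7 and rank 12 is 18.5.
Interpolate: 13.7 + 0.88·(18.5 − 13.7) = 13.7 + 0.88·4.8 = 17.924.

17.92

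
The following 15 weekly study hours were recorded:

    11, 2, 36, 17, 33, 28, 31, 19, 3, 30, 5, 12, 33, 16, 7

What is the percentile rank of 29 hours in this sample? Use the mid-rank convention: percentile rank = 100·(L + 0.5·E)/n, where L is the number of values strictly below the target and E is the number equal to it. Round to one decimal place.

66.7

Sorted: 2, 3, 5, 7, 11, 12, 16, 17, 19, 28, 30, 31, 33, 33, 36.
Count below 29: L = 10; count equal: E = 0; n = 15.
Percentile rank = 100·(10 + 0.5·0)/15 = 100·10/15 = 66.67.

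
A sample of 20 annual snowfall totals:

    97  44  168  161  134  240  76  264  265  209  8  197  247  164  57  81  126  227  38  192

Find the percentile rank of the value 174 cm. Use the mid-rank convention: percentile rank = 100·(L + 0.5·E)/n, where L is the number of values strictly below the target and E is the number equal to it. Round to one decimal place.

Sorted: 8, 38, 44, 57, 76, 81, 97, 126, 134, 161, 164, 168, 192, 197, 209, 227, 240, 247, 264, 265.
Count below 174: L = 12; count equal: E = 0; n = 20.
Percentile rank = 100·(12 + 0.5·0)/20 = 100·12/20 = 60.

60.0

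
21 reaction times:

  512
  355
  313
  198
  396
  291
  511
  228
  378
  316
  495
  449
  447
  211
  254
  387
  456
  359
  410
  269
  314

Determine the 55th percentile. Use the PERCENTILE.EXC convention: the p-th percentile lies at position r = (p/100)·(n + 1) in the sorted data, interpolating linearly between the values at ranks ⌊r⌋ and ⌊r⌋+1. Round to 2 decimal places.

Sorted: 198, 211, 228, 254, 269, 291, 313, 314, 316, 355, 359, 378, 387, 396, 410, 447, 449, 456, 495, 511, 512.
n = 21.
r = (55/100)·(21 + 1) = 12.1.
Rank 12 is 378 and rank 13 is 387.
Interpolate: 378 + 0.1·(387 − 378) = 378 + 0.1·9 = 378.9.

378.90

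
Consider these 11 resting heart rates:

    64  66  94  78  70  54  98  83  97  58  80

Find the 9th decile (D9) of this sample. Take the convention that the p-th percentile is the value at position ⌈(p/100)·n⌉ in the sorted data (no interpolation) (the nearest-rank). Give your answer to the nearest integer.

Sorted: 54, 58, 64, 66, 70, 78, 80, 83, 94, 97, 98.
n = 11.
Position = ⌈90/100 · 11⌉ = ⌈9.9⌉ = 10.
The value at rank 10 is 97.

97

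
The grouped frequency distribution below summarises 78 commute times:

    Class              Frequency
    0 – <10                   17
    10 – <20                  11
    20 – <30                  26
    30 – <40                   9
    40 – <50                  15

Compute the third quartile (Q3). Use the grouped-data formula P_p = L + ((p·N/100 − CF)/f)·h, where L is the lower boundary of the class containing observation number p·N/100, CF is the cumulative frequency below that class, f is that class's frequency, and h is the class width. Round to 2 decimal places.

35.00

N = 78; target position k = 75/100 · 78 = 58.5.
Cumulative frequencies: 17, 28, 54, 63, 78.
Observation 58.5 falls in the class 30 – <40.
L = 30, CF = 54, f = 9, h = 10.
P75 = 30 + ((58.5 − 54)/9)·10 = 30 + 5 = 35.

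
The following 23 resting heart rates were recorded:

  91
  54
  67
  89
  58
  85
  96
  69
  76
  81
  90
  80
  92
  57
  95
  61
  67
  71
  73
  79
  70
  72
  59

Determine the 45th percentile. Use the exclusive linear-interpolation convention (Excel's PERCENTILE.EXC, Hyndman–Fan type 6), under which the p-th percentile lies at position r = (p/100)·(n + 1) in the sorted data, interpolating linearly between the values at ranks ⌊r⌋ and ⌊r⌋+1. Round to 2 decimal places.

71.80

Sorted: 54, 57, 58, 59, 61, 67, 67, 69, 70, 71, 72, 73, 76, 79, 80, 81, 85, 89, 90, 91, 92, 95, 96.
n = 23.
r = (45/100)·(23 + 1) = 10.8.
Rank 10 is 71 and rank 11 is 72.
Interpolate: 71 + 0.8·(72 − 71) = 71 + 0.8·1 = 71.8.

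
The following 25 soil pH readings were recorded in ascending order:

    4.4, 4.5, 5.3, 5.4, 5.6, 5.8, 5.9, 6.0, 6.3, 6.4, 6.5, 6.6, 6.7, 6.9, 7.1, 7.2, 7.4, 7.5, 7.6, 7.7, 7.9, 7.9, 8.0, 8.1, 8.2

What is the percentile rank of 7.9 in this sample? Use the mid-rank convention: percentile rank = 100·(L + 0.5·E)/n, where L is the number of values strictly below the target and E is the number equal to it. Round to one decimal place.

84.0

Count below 7.9: L = 20; count equal: E = 2; n = 25.
Percentile rank = 100·(20 + 0.5·2)/25 = 100·21/25 = 84.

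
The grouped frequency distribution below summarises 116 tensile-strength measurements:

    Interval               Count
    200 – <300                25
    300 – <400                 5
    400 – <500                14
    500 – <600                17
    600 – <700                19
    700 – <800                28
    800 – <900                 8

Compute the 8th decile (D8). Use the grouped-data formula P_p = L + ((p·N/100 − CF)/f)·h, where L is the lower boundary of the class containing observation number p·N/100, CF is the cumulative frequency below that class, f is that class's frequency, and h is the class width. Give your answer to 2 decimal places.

N = 116; target position k = 80/100 · 116 = 92.8.
Cumulative frequencies: 25, 30, 44, 61, 80, 108, 116.
Observation 92.8 falls in the class 700 – <800.
L = 700, CF = 80, f = 28, h = 100.
P80 = 700 + ((92.8 − 80)/28)·100 = 700 + 45.7143 = 745.714.

745.71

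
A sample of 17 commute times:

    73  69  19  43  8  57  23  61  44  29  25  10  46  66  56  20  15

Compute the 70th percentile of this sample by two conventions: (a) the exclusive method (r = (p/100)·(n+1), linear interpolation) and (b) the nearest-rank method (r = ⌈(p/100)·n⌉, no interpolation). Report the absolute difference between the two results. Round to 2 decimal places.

Sorted: 8, 10, 15, 19, 20, 23, 25, 29, 43, 44, 46, 56, 57, 61, 66, 69, 73.
n = 17.
(a) r = 12.6; between ranks 12 (56) and 13 (57): 56.6.
(b) the nearest-rank method: rank 12 → 56.
|56.6 − 56| = 0.6.

0.60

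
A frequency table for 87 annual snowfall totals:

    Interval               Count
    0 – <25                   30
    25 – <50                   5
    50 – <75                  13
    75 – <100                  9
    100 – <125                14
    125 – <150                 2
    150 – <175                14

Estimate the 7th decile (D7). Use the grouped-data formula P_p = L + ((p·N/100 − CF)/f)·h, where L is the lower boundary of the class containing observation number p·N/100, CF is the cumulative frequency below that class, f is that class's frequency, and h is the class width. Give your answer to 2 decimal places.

N = 87; target position k = 70/100 · 87 = 60.9.
Cumulative frequencies: 30, 35, 48, 57, 71, 73, 87.
Observation 60.9 falls in the class 100 – <125.
L = 100, CF = 57, f = 14, h = 25.
P70 = 100 + ((60.9 − 57)/14)·25 = 100 + 6.96429 = 106.964.

106.96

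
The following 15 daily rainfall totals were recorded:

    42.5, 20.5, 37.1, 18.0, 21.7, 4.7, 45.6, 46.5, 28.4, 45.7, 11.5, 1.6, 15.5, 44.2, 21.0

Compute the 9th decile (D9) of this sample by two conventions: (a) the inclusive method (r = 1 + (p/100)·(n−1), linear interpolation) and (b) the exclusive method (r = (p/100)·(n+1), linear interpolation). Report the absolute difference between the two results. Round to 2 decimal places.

0.36

Sorted: 1.6, 4.7, 11.5, 15.5, 18.0, 20.5, 21.0, 21.7, 28.4, 37.1, 42.5, 44.2, 45.6, 45.7, 46.5.
n = 15.
(a) r = 13.6; between ranks 13 (45.6) and 14 (45.7): 45.66.
(b) r = 14.4; between ranks 14 (45.7) and 15 (46.5): 46.02.
|45.66 − 46.02| = 0.36.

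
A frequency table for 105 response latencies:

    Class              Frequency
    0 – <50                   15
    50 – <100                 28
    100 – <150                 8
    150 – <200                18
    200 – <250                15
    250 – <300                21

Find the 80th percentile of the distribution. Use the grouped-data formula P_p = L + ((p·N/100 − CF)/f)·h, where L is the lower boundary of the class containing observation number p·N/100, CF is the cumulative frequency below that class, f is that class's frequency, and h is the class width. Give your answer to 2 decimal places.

250.00

N = 105; target position k = 80/100 · 105 = 84.
Cumulative frequencies: 15, 43, 51, 69, 84, 105.
Observation 84 falls in the class 200 – <250.
L = 200, CF = 69, f = 15, h = 50.
P80 = 200 + ((84 − 69)/15)·50 = 200 + 50 = 250.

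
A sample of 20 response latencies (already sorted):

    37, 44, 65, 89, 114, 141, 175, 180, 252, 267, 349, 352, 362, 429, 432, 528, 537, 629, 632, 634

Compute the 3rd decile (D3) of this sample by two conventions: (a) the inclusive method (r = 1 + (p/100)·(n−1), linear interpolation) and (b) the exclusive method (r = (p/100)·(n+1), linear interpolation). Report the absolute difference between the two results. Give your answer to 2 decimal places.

13.60

n = 20.
(a) r = 6.7; between ranks 6 (141) and 7 (175): 164.8.
(b) r = 6.3; between ranks 6 (141) and 7 (175): 151.2.
|164.8 − 151.2| = 13.6.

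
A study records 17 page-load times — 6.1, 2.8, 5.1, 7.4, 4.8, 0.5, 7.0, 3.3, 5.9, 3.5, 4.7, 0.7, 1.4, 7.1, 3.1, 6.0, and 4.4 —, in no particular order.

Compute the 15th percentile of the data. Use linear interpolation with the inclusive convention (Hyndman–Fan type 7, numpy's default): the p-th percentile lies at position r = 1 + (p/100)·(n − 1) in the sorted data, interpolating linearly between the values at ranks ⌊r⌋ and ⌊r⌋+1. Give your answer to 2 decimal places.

1.96

Sorted: 0.5, 0.7, 1.4, 2.8, 3.1, 3.3, 3.5, 4.4, 4.7, 4.8, 5.1, 5.9, 6.0, 6.1, 7.0, 7.1, 7.4.
n = 17.
r = 1 + (15/100)·(17 − 1) = 1 + 2.4 = 3.4.
Rank 3 is 1.4 and rank 4 is 2.8.
Interpolate: 1.4 + 0.4·(2.8 − 1.4) = 1.4 + 0.4·1.4 = 1.96.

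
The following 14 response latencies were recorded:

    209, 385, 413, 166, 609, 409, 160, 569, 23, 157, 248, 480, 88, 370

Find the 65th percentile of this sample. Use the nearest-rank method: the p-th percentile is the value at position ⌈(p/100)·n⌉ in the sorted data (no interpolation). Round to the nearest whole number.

Sorted: 23, 88, 157, 160, 166, 209, 248, 370, 385, 409, 413, 480, 569, 609.
n = 14.
Position = ⌈65/100 · 14⌉ = ⌈9.1⌉ = 10.
The value at rank 10 is 409.

409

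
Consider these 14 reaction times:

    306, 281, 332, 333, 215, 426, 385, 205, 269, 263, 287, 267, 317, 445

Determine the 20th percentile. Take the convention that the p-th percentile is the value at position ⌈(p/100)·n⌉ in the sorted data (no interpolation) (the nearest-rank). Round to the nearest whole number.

263

Sorted: 205, 215, 263, 267, 269, 281, 287, 306, 317, 332, 333, 385, 426, 445.
n = 14.
Position = ⌈20/100 · 14⌉ = ⌈2.8⌉ = 3.
The value at rank 3 is 263.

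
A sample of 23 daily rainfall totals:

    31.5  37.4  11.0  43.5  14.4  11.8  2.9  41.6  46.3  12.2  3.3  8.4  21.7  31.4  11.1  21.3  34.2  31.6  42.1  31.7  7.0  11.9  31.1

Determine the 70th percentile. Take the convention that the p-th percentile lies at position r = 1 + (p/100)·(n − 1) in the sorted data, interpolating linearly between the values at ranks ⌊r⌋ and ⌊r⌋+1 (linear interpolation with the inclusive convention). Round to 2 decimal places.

31.64

Sorted: 2.9, 3.3, 7.0, 8.4, 11.0, 11.1, 11.8, 11.9, 12.2, 14.4, 21.3, 21.7, 31.1, 31.4, 31.5, 31.6, 31.7, 34.2, 37.4, 41.6, 42.1, 43.5, 46.3.
n = 23.
r = 1 + (70/100)·(23 − 1) = 1 + 15.4 = 16.4.
Rank 16 is 31.6 and rank 17 is 31.7.
Interpolate: 31.6 + 0.4·(31.7 − 31.6) = 31.6 + 0.4·0.1 = 31.64.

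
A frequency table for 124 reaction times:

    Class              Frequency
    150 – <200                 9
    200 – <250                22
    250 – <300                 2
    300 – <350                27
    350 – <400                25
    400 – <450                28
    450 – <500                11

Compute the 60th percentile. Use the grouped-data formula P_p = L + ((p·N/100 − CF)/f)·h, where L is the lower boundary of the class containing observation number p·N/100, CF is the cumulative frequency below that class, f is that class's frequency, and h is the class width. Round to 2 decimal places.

N = 124; target position k = 60/100 · 124 = 74.4.
Cumulative frequencies: 9, 31, 33, 60, 85, 113, 124.
Observation 74.4 falls in the class 350 – <400.
L = 350, CF = 60, f = 25, h = 50.
P60 = 350 + ((74.4 − 60)/25)·50 = 350 + 28.8 = 378.8.

378.80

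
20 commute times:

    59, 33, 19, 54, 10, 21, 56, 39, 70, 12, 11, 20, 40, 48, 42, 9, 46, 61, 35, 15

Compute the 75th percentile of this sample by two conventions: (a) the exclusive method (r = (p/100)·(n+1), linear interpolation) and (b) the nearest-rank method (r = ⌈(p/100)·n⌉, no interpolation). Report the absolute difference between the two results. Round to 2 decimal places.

4.50

Sorted: 9, 10, 11, 12, 15, 19, 20, 21, 33, 35, 39, 40, 42, 46, 48, 54, 56, 59, 61, 70.
n = 20.
(a) r = 15.75; between ranks 15 (48) and 16 (54): 52.5.
(b) the nearest-rank method: rank 15 → 48.
|52.5 − 48| = 4.5.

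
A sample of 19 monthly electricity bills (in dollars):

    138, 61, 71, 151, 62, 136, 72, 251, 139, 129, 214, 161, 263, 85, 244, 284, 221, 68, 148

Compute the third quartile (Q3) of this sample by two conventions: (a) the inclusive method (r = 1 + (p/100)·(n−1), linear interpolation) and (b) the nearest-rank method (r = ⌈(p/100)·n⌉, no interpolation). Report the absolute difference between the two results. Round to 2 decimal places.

3.50

Sorted: 61, 62, 68, 71, 72, 85, 129, 136, 138, 139, 148, 151, 161, 214, 221, 244, 251, 263, 284.
n = 19.
(a) r = 14.5; between ranks 14 (214) and 15 (221): 217.5.
(b) the nearest-rank method: rank 15 → 221.
|217.5 − 221| = 3.5.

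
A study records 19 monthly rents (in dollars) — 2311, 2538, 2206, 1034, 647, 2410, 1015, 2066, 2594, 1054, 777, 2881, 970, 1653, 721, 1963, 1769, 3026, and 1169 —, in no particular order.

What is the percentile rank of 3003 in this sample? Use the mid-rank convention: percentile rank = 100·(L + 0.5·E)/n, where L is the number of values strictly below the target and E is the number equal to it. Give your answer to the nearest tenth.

94.7

Sorted: 647, 721, 777, 970, 1015, 1034, 1054, 1169, 1653, 1769, 1963, 2066, 2206, 2311, 2410, 2538, 2594, 2881, 3026.
Count below 3003: L = 18; count equal: E = 0; n = 19.
Percentile rank = 100·(18 + 0.5·0)/19 = 100·18/19 = 94.74.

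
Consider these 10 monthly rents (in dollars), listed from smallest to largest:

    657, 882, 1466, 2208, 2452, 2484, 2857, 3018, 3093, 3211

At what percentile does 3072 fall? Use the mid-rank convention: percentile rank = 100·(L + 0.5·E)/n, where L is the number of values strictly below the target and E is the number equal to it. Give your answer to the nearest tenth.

80.0

Count below 3072: L = 8; count equal: E = 0; n = 10.
Percentile rank = 100·(8 + 0.5·0)/10 = 100·8/10 = 80.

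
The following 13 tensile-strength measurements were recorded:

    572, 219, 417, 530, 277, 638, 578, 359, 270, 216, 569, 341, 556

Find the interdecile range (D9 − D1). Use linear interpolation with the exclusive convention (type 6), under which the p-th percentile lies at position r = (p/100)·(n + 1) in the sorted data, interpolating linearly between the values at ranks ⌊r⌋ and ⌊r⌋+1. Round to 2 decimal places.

Sorted: 216, 219, 270, 277, 341, 359, 417, 530, 556, 569, 572, 578, 638.
n = 13.
P10: r = 1.4; ranks 1–2 are 216, 219; interpolating gives 217.2.
P90: r = 12.6; ranks 12–13 are 578, 638; interpolating gives 614.
Difference: 614 − 217.2 = 396.8.

396.80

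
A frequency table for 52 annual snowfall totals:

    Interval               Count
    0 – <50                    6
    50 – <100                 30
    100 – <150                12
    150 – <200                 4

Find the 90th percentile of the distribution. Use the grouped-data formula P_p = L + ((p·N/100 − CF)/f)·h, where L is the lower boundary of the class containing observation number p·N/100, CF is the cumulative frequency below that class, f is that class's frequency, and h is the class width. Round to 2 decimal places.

N = 52; target position k = 90/100 · 52 = 46.8.
Cumulative frequencies: 6, 36, 48, 52.
Observation 46.8 falls in the class 100 – <150.
L = 100, CF = 36, f = 12, h = 50.
P90 = 100 + ((46.8 − 36)/12)·50 = 100 + 45 = 145.

145.00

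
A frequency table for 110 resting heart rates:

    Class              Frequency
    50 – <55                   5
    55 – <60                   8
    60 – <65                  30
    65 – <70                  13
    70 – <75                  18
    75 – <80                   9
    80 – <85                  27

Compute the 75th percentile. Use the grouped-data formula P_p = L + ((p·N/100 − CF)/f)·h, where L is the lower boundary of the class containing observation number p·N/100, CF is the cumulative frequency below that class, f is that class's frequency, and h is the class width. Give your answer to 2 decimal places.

79.72

N = 110; target position k = 75/100 · 110 = 82.5.
Cumulative frequencies: 5, 13, 43, 56, 74, 83, 110.
Observation 82.5 falls in the class 75 – <80.
L = 75, CF = 74, f = 9, h = 5.
P75 = 75 + ((82.5 − 74)/9)·5 = 75 + 4.72222 = 79.7222.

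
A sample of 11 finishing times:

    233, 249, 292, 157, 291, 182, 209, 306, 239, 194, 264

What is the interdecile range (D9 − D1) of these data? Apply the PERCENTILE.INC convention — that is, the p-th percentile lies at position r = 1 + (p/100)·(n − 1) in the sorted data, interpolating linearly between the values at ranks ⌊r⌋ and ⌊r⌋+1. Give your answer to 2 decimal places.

Sorted: 157, 182, 194, 209, 233, 239, 249, 264, 291, 292, 306.
n = 11.
P10: r = 2 (integer) → 182.
P90: r = 10 (integer) → 292.
Difference: 292 − 182 = 110.

110.00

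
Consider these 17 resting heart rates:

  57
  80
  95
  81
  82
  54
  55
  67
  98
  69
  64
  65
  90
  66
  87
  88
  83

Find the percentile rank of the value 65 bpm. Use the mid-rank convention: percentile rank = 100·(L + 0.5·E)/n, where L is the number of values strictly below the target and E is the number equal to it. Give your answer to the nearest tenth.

26.5

Sorted: 54, 55, 57, 64, 65, 66, 67, 69, 80, 81, 82, 83, 87, 88, 90, 95, 98.
Count below 65: L = 4; count equal: E = 1; n = 17.
Percentile rank = 100·(4 + 0.5·1)/17 = 100·4.5/17 = 26.47.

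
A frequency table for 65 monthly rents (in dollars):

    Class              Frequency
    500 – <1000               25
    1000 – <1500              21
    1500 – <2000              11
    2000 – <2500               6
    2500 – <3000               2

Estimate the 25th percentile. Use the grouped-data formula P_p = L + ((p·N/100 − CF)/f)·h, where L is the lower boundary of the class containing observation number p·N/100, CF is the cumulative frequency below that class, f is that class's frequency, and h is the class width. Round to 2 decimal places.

N = 65; target position k = 25/100 · 65 = 16.25.
Cumulative frequencies: 25, 46, 57, 63, 65.
Observation 16.25 falls in the class 500 – <1000.
L = 500, CF = 0, f = 25, h = 500.
P25 = 500 + ((16.25 − 0)/25)·500 = 500 + 325 = 825.

825.00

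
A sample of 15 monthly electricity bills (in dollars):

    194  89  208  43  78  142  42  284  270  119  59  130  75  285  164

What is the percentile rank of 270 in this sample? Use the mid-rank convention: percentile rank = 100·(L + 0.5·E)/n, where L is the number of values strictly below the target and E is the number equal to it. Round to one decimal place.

Sorted: 42, 43, 59, 75, 78, 89, 119, 130, 142, 164, 194, 208, 270, 284, 285.
Count below 270: L = 12; count equal: E = 1; n = 15.
Percentile rank = 100·(12 + 0.5·1)/15 = 100·12.5/15 = 83.33.

83.3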